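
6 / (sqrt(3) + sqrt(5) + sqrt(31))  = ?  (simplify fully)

(-174*sqrt(5) - 198*sqrt(3) + 12*sqrt(465) + 138*sqrt(31))/469

Group as (sqrt(3) + sqrt(31)) + sqrt(5); multiply by (sqrt(3) + sqrt(31)) - sqrt(5), then rationalise the remaining surd.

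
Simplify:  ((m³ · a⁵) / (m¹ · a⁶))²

m⁴/a²

Inside the bracket: m² · (a^-1)
Raise to the power 2: m⁴ · (a^-2)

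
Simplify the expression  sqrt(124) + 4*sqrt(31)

6*sqrt(31)

sqrt(124) = 2*sqrt(31); 4*sqrt(31) = 4*sqrt(31)
Combine: (2 + 4)·sqrt(31) = 6*sqrt(31)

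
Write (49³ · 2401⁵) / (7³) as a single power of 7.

49³ = 7^6; 2401⁵ = 7^20; 7³ = 7^3
Combine exponents: 7^23

7^23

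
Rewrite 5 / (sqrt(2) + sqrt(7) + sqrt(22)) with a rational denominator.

(-85*sqrt(7) - 135*sqrt(2) + 20*sqrt(77) + 65*sqrt(22))/113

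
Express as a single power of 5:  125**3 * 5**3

125**3 = 5**9; 5**3 = 5**3
Combine exponents: 5**12

5**12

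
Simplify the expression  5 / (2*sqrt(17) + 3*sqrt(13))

(-10*sqrt(17) + 15*sqrt(13))/49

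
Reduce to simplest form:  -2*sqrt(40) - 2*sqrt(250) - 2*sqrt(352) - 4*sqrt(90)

-26*sqrt(10) - 8*sqrt(22)

2*sqrt(40) = 4*sqrt(10); 2*sqrt(250) = 10*sqrt(10); 2*sqrt(352) = 8*sqrt(22); 4*sqrt(90) = 12*sqrt(10)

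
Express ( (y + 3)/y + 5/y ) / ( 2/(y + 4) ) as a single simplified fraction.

Numerator: (y + 3)/y + 5/y = (y + 8)/y
Denominator: 2/(y + 4) = 2/(y + 4)
Divide: ((y + 8)/y) · (y/2 + 2) = (y^2 + 12*y + 32)/(2*y)

(y^2 + 12*y + 32)/(2*y)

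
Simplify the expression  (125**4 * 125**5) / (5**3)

5**24

125**4 = 5**12; 125**5 = 5**15; 5**3 = 5**3
Combine exponents: 5**24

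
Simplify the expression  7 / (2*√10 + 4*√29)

(-7*√10 + 14*√29)/212

Multiply numerator and denominator by -4*√29 + 2*√10.
Denominator becomes -424; numerator becomes -28*√29 + 14*√10.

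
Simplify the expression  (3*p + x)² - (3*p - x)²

Binomially expand both and collect terms in (3*p), x.

12*p*x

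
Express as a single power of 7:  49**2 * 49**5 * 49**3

7**20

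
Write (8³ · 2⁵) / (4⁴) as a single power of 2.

2^6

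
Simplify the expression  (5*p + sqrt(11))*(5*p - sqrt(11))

(5*p)^2 - (sqrt(11))^2 = 25*p^2 - 11.

25*p^2 - 11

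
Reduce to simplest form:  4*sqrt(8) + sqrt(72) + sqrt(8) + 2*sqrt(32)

24*sqrt(2)

4*sqrt(8) = 8*sqrt(2); sqrt(72) = 6*sqrt(2); sqrt(8) = 2*sqrt(2); 2*sqrt(32) = 8*sqrt(2)
Combine: (8 + 6 + 2 + 8)·sqrt(2) = 24*sqrt(2)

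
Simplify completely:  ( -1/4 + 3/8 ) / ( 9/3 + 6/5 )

Numerator: -1/4 + 3/8 = 1/8
Denominator: 9/3 + 6/5 = 21/5
Divide: (1/8) · (5/21) = 5/168

5/168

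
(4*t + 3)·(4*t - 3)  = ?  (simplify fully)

Difference of squares with P = 4*t, Q = 3.

16*t² - 9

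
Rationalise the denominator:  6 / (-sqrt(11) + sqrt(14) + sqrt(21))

(-12*sqrt(11) + 2*sqrt(21) + 9*sqrt(14) + 7*sqrt(66))/50

Group as (sqrt(14) + sqrt(21)) - sqrt(11); multiply by (sqrt(14) + sqrt(21)) + sqrt(11), then rationalise the remaining surd.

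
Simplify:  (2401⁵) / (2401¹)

2401⁵ = 7^20; 2401¹ = 7^4
Combine exponents: 7^16

7^16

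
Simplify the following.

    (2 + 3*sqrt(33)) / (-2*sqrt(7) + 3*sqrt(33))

(4*sqrt(7) + 6*sqrt(33) + 6*sqrt(231) + 297)/269

Multiply numerator and denominator by 2*sqrt(7) + 3*sqrt(33).
Denominator becomes 269; numerator becomes 4*sqrt(7) + 6*sqrt(33) + 6*sqrt(231) + 297.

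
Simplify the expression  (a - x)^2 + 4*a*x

After expansion: a^2 + 2*a*x + x^2 — a perfect-square trinomial.

(a + x)^2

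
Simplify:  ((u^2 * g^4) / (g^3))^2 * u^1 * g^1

Inside the bracket: u^2 * g^1
Raise to the power 2: u^4 * g^2
Multiply by u^1 * g^1: add exponents.

g^3*u^5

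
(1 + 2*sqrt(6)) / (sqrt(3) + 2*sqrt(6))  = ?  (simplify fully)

(-6*sqrt(2) - sqrt(3) + 2*sqrt(6) + 24)/21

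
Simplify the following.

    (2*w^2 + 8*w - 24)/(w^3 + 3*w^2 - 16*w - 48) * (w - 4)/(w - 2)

Factor: 2*w^2 + 8*w - 24 = 2*(w + 6)*(w - 2);  w^3 + 3*w^2 - 16*w - 48 = (w + 4)*(w - 4)*(w + 3)
Cancel the common factors (w - 2), (w - 4).

(2*w + 12)/(w^2 + 7*w + 12)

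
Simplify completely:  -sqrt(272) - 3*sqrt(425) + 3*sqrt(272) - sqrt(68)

-9*sqrt(17)

sqrt(272) = 4*sqrt(17); 3*sqrt(425) = 15*sqrt(17); 3*sqrt(272) = 12*sqrt(17); sqrt(68) = 2*sqrt(17)
Combine: (-4 - 15 + 12 - 2)·sqrt(17) = -9*sqrt(17)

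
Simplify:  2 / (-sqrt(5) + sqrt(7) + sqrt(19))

(-42*sqrt(5) - 14*sqrt(19) + 34*sqrt(7) + 4*sqrt(665))/91

Group as (sqrt(7) + sqrt(19)) - sqrt(5); multiply by (sqrt(7) + sqrt(19)) + sqrt(5), then rationalise the remaining surd.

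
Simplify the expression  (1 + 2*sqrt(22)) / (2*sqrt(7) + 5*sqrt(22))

(-4*sqrt(154) - 2*sqrt(7) + 5*sqrt(22) + 220)/522

Multiply numerator and denominator by -2*sqrt(7) + 5*sqrt(22).
Denominator becomes 522; numerator becomes -4*sqrt(154) - 2*sqrt(7) + 5*sqrt(22) + 220.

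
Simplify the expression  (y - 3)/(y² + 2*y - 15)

1/(y + 5)

Factor: y² + 2*y - 15 = (y - 3)·(y + 5)
Cancel the common factor (y - 3).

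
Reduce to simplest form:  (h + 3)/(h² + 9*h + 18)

1/(h + 6)

Factor: h² + 9*h + 18 = (h + 3)·(h + 6)
Cancel the common factor (h + 3).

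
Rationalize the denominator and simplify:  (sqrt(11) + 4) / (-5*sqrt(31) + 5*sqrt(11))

Multiply numerator and denominator by 5*sqrt(11) + 5*sqrt(31).
Denominator becomes -500; numerator becomes 55 + 20*sqrt(11) + 5*sqrt(341) + 20*sqrt(31).

(-4*sqrt(31) - sqrt(341) - 4*sqrt(11) - 11)/100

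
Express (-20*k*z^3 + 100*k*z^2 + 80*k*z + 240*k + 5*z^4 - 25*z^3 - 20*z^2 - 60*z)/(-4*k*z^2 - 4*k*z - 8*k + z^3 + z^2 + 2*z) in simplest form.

5*z - 30

Factor: -20*k*z^3 + 100*k*z^2 + 80*k*z + 240*k + 5*z^4 - 25*z^3 - 20*z^2 - 60*z = 5*(z^2 + z + 2)*(-4*k + z)*(z - 6);  -4*k*z^2 - 4*k*z - 8*k + z^3 + z^2 + 2*z = (z^2 + z + 2)*(-4*k + z)
Cancel the common factors (z^2 + z + 2), (-4*k + z).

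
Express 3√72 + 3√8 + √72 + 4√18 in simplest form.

3√72 = 18*√2; 3√8 = 6*√2; √72 = 6*√2; 4√18 = 12*√2
Combine: (18 + 6 + 6 + 12)·√2 = 42*√2

42*√2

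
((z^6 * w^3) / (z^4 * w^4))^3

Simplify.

z^6/w^3

Inside the bracket: z^2 * (w^-1)
Raise to the power 3: z^6 * (w^-3)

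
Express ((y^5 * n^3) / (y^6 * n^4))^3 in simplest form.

Inside the bracket: (y^-1) * (n^-1)
Raise to the power 3: (y^-3) * (n^-3)

1/(n^3*y^3)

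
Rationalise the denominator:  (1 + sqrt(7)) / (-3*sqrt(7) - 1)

Multiply numerator and denominator by -1 + 3*sqrt(7).
Denominator becomes -62; numerator becomes 2*sqrt(7) + 20.

(-10 - sqrt(7))/31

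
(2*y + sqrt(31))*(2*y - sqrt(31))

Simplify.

4*y**2 - 31

Difference of squares with P = 2*y, Q = sqrt(31).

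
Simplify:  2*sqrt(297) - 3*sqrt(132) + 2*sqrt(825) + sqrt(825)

2*sqrt(297) = 6*sqrt(33); 3*sqrt(132) = 6*sqrt(33); 2*sqrt(825) = 10*sqrt(33); sqrt(825) = 5*sqrt(33)
Combine: (6 - 6 + 10 + 5)·sqrt(33) = 15*sqrt(33)

15*sqrt(33)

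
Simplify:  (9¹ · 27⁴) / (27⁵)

9¹ = 3^2; 27⁴ = 3^12; 27⁵ = 3^15
Combine exponents: 3^(-1)

3^(-1)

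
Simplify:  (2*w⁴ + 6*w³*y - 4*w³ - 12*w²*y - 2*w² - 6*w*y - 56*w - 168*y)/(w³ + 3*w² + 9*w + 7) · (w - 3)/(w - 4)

(2*w² + 6*w*y - 6*w - 18*y)/(w + 1)

Factor: 2*w⁴ + 6*w³*y - 4*w³ - 12*w²*y - 2*w² - 6*w*y - 56*w - 168*y = 2·(w² + 2*w + 7)·(w - 4)·(w + 3*y);  w³ + 3*w² + 9*w + 7 = (w + 1)·(w² + 2*w + 7)
Cancel the common factors (w² + 2*w + 7), (w - 4).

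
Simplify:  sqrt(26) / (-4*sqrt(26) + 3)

Multiply numerator and denominator by 3 + 4*sqrt(26).
Denominator becomes -407; numerator becomes 3*sqrt(26) + 104.

(-104 - 3*sqrt(26))/407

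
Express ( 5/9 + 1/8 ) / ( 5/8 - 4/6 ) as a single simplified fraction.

Numerator: 5/9 + 1/8 = 49/72
Denominator: 5/8 - 4/6 = -1/24
Divide: (49/72) · (-24) = -49/3

-49/3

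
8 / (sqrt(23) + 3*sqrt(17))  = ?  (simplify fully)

(-4*sqrt(23) + 12*sqrt(17))/65

Multiply numerator and denominator by -3*sqrt(17) + sqrt(23).
Denominator becomes -130; numerator becomes -24*sqrt(17) + 8*sqrt(23).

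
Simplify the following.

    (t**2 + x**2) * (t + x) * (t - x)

t**4 - x**4

Pair the conjugate factors: (t+x)(t-x) = t**2 - x**2, then repeat with the next factor.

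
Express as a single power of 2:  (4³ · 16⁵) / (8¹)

4³ = 2^6; 16⁵ = 2^20; 8¹ = 2^3
Combine exponents: 2^23

2^23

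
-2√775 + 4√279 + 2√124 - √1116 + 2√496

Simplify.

8*√31

2√775 = 10*√31; 4√279 = 12*√31; 2√124 = 4*√31; √1116 = 6*√31; 2√496 = 8*√31
Combine: (-10 + 12 + 4 - 6 + 8)·√31 = 8*√31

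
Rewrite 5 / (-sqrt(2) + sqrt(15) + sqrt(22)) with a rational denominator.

(-35*sqrt(2) - 5*sqrt(22) + 9*sqrt(15) + 4*sqrt(165))/19

Group as (sqrt(15) + sqrt(22)) - sqrt(2); multiply by (sqrt(15) + sqrt(22)) + sqrt(2), then rationalise the remaining surd.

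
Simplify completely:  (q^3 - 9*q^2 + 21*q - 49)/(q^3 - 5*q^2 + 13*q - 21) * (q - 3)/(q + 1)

Factor: q^3 - 9*q^2 + 21*q - 49 = (q^2 - 2*q + 7)*(q - 7);  q^3 - 5*q^2 + 13*q - 21 = (q^2 - 2*q + 7)*(q - 3)
Cancel the common factors (q^2 - 2*q + 7), (q - 3).

(q - 7)/(q + 1)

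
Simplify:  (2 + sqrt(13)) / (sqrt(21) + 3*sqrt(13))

Multiply numerator and denominator by -sqrt(21) + 3*sqrt(13).
Denominator becomes 96; numerator becomes -sqrt(273) - 2*sqrt(21) + 6*sqrt(13) + 39.

(-sqrt(273) - 2*sqrt(21) + 6*sqrt(13) + 39)/96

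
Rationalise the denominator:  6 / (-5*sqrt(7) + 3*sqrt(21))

(15*sqrt(7) + 9*sqrt(21))/7

Multiply numerator and denominator by 5*sqrt(7) + 3*sqrt(21).
Denominator becomes 14; numerator becomes 30*sqrt(7) + 18*sqrt(21).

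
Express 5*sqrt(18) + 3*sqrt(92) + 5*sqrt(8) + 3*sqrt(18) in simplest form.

5*sqrt(18) = 15*sqrt(2); 3*sqrt(92) = 6*sqrt(23); 5*sqrt(8) = 10*sqrt(2); 3*sqrt(18) = 9*sqrt(2)

6*sqrt(23) + 34*sqrt(2)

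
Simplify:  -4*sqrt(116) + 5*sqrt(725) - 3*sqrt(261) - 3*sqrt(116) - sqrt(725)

4*sqrt(116) = 8*sqrt(29); 5*sqrt(725) = 25*sqrt(29); 3*sqrt(261) = 9*sqrt(29); 3*sqrt(116) = 6*sqrt(29); sqrt(725) = 5*sqrt(29)
Combine: (-8 + 25 - 9 - 6 - 5)·sqrt(29) = -3*sqrt(29)

-3*sqrt(29)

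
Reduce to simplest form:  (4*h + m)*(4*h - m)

16*h^2 - m^2

Difference of squares with P = 4*h, Q = m.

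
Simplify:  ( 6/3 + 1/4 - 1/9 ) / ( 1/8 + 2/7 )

Numerator: 6/3 + 1/4 - 1/9 = 77/36
Denominator: 1/8 + 2/7 = 23/56
Divide: (77/36) · (56/23) = 1078/207

1078/207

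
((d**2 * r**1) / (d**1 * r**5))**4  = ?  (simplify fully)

d**4/r**16

Inside the bracket: d**1 * (r**-4)
Raise to the power 4: d**4 * (r**-16)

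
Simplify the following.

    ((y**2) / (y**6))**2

y**(-8)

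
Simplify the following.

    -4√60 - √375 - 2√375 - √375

-28*√15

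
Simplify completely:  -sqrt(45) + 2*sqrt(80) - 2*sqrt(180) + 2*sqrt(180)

5*sqrt(5)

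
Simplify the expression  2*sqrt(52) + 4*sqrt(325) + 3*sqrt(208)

2*sqrt(52) = 4*sqrt(13); 4*sqrt(325) = 20*sqrt(13); 3*sqrt(208) = 12*sqrt(13)
Combine: (4 + 20 + 12)·sqrt(13) = 36*sqrt(13)

36*sqrt(13)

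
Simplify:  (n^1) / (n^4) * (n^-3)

n^(-6)

Quotient: (n^-3)
Multiply by (n^-3): add exponents.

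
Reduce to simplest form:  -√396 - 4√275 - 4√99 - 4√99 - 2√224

-50*√11 - 8*√14

√396 = 6*√11; 4√275 = 20*√11; 4√99 = 12*√11; 4√99 = 12*√11; 2√224 = 8*√14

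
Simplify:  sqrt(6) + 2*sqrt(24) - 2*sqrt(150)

-5*sqrt(6)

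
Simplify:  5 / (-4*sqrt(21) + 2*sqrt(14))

Multiply numerator and denominator by 2*sqrt(14) + 4*sqrt(21).
Denominator becomes -280; numerator becomes 10*sqrt(14) + 20*sqrt(21).

(-2*sqrt(21) - sqrt(14))/28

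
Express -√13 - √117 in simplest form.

√13 = √13; √117 = 3*√13
Combine: (-1 - 3)·√13 = -4*√13

-4*√13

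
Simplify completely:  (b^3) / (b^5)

Quotient: (b^-2)

b^(-2)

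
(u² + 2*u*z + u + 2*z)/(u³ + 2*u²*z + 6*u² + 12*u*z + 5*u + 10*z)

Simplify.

Factor: u² + 2*u*z + u + 2*z = (u + 1)·(u + 2*z);  u³ + 2*u²*z + 6*u² + 12*u*z + 5*u + 10*z = (u + 2*z)·(u + 5)·(u + 1)
Cancel the common factors (u + 1), (u + 2*z).

1/(u + 5)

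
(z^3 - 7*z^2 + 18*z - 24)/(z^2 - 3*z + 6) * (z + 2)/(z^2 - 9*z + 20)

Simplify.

(z + 2)/(z - 5)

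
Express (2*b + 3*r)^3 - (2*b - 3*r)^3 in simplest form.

72*b^2*r + 54*r^3

Binomially expand both and collect terms in (2*b), (3*r).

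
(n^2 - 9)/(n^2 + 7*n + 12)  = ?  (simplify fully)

(n - 3)/(n + 4)

Factor: n^2 - 9 = (n + 3)*(n - 3);  n^2 + 7*n + 12 = (n + 3)*(n + 4)
Cancel the common factor (n + 3).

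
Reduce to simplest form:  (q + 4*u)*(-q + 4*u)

-q^2 + 16*u^2

(4*u)^2 - (q)^2 = -q^2 + 16*u^2.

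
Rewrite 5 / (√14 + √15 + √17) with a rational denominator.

Group as (√15 + √17) + √14; multiply by (√15 + √17) - √14, then rationalise the remaining surd.

(-5*√3570 + 30*√17 + 40*√15 + 45*√14)/348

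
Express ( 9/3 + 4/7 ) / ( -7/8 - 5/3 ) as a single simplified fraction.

-600/427

Numerator: 9/3 + 4/7 = 25/7
Denominator: -7/8 - 5/3 = -61/24
Divide: (25/7) · (-24/61) = -600/427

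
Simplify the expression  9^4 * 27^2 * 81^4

9^4 = 3^8; 27^2 = 3^6; 81^4 = 3^16
Combine exponents: 3^30

3^30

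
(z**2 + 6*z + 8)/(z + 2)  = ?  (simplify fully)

z + 4

Factor: z**2 + 6*z + 8 = (z + 2)*(z + 4)
Cancel the common factor (z + 2).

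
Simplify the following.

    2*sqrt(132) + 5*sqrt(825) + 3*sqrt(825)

2*sqrt(132) = 4*sqrt(33); 5*sqrt(825) = 25*sqrt(33); 3*sqrt(825) = 15*sqrt(33)
Combine: (4 + 25 + 15)·sqrt(33) = 44*sqrt(33)

44*sqrt(33)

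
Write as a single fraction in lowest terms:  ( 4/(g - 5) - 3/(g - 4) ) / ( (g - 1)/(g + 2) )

(g + 2)/(g² - 9*g + 20)

Numerator: 4/(g - 5) - 3/(g - 4) = (g - 1)/(g² - 9*g + 20)
Denominator: (g - 1)/(g + 2) = (g - 1)/(g + 2)
Divide: ((g - 1)/(g² - 9*g + 20)) · ((g + 2)/(g - 1)) = (g + 2)/(g² - 9*g + 20)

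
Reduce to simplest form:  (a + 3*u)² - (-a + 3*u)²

12*a*u

Binomially expand both and collect terms in (3*u), a.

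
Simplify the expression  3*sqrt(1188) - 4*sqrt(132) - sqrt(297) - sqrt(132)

3*sqrt(1188) = 18*sqrt(33); 4*sqrt(132) = 8*sqrt(33); sqrt(297) = 3*sqrt(33); sqrt(132) = 2*sqrt(33)
Combine: (18 - 8 - 3 - 2)·sqrt(33) = 5*sqrt(33)

5*sqrt(33)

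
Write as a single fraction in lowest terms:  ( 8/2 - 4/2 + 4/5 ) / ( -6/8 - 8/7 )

-392/265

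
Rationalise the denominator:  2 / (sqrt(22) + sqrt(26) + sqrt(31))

(-8*sqrt(4433) + 34*sqrt(31) + 54*sqrt(26) + 70*sqrt(22))/1999

Group as (sqrt(22) + sqrt(26)) + sqrt(31); multiply by (sqrt(22) + sqrt(26)) - sqrt(31), then rationalise the remaining surd.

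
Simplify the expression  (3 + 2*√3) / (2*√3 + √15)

-4 - 2*√3 + √15 + 2*√5

Multiply numerator and denominator by -√15 + 2*√3.
Denominator becomes -3; numerator becomes -6*√5 - 3*√15 + 6*√3 + 12.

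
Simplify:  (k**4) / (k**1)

Quotient: k**3

k**3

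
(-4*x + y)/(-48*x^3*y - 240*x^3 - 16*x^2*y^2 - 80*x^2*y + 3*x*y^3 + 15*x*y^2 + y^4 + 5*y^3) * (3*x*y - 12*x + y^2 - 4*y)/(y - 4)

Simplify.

Factor: -48*x^3*y - 240*x^3 - 16*x^2*y^2 - 80*x^2*y + 3*x*y^3 + 15*x*y^2 + y^4 + 5*y^3 = (3*x + y)*(-4*x + y)*(y + 5)*(4*x + y);  3*x*y - 12*x + y^2 - 4*y = (3*x + y)*(y - 4)
Cancel the common factors (y - 4), (-4*x + y), (3*x + y).

1/(4*x*y + 20*x + y^2 + 5*y)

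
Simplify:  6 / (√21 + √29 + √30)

(-9*√2030 + 30*√30 + 33*√29 + 57*√21)/509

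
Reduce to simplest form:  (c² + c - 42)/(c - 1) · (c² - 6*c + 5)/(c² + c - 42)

Factor: c² + c - 42 = (c - 6)·(c + 7);  c² - 6*c + 5 = (c - 5)·(c - 1);  c² + c - 42 = (c + 7)·(c - 6)
Cancel the common factors (c - 1), (c - 6), (c + 7).

c - 5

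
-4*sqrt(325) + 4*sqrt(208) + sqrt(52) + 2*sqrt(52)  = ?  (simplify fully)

2*sqrt(13)

4*sqrt(325) = 20*sqrt(13); 4*sqrt(208) = 16*sqrt(13); sqrt(52) = 2*sqrt(13); 2*sqrt(52) = 4*sqrt(13)
Combine: (-20 + 16 + 2 + 4)·sqrt(13) = 2*sqrt(13)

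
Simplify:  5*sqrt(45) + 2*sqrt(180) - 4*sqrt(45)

15*sqrt(5)

5*sqrt(45) = 15*sqrt(5); 2*sqrt(180) = 12*sqrt(5); 4*sqrt(45) = 12*sqrt(5)
Combine: (15 + 12 - 12)·sqrt(5) = 15*sqrt(5)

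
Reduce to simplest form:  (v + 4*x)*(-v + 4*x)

-v^2 + 16*x^2

Product of conjugates: (P+Q)(P-Q) = P^2 - Q^2.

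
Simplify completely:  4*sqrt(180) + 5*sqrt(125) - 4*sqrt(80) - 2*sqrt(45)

27*sqrt(5)

4*sqrt(180) = 24*sqrt(5); 5*sqrt(125) = 25*sqrt(5); 4*sqrt(80) = 16*sqrt(5); 2*sqrt(45) = 6*sqrt(5)
Combine: (24 + 25 - 16 - 6)·sqrt(5) = 27*sqrt(5)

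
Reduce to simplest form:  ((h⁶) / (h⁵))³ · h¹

h⁴

Inside the bracket: h¹
Raise to the power 3: h³
Multiply by h¹: add exponents.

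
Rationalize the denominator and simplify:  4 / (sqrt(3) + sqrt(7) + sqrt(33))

(-116*sqrt(7) - 148*sqrt(3) + 24*sqrt(77) + 92*sqrt(33))/445

Group as (sqrt(3) + sqrt(7)) + sqrt(33); multiply by (sqrt(3) + sqrt(7)) - sqrt(33), then rationalise the remaining surd.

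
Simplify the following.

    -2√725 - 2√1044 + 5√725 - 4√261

2√725 = 10*√29; 2√1044 = 12*√29; 5√725 = 25*√29; 4√261 = 12*√29
Combine: (-10 - 12 + 25 - 12)·√29 = -9*√29

-9*√29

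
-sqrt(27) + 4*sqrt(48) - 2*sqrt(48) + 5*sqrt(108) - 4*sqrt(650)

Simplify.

sqrt(27) = 3*sqrt(3); 4*sqrt(48) = 16*sqrt(3); 2*sqrt(48) = 8*sqrt(3); 5*sqrt(108) = 30*sqrt(3); 4*sqrt(650) = 20*sqrt(26)

-20*sqrt(26) + 35*sqrt(3)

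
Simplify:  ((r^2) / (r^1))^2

r^2

Inside the bracket: r^1
Raise to the power 2: r^2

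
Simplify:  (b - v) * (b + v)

b^2 - v^2

(b+v)(b-v) = b^2 - v^2.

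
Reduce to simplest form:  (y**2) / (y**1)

Quotient: y**1

y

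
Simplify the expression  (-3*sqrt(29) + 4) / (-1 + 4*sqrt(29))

Multiply numerator and denominator by -4*sqrt(29) - 1.
Denominator becomes -463; numerator becomes -13*sqrt(29) + 344.

(-344 + 13*sqrt(29))/463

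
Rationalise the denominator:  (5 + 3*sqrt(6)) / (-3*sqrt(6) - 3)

Multiply numerator and denominator by -3 + 3*sqrt(6).
Denominator becomes -45; numerator becomes 6*sqrt(6) + 39.

(-13 - 2*sqrt(6))/15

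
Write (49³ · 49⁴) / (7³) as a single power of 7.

7^11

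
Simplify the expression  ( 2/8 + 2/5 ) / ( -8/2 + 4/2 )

Numerator: 2/8 + 2/5 = 13/20
Denominator: -8/2 + 4/2 = -2
Divide: (13/20) · (-1/2) = -13/40

-13/40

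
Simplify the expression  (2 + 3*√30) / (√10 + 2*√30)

Multiply numerator and denominator by -√10 + 2*√30.
Denominator becomes 110; numerator becomes -30*√3 - 2*√10 + 4*√30 + 180.

(-15*√3 - √10 + 2*√30 + 90)/55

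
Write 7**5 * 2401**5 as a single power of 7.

7**25

7**5 = 7**5; 2401**5 = 7**20
Combine exponents: 7**25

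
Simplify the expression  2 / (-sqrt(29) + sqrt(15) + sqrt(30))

(-8*sqrt(29) + 7*sqrt(30) + 22*sqrt(15) + 15*sqrt(58))/386

Group as (sqrt(15) + sqrt(30)) - sqrt(29); multiply by (sqrt(15) + sqrt(30)) + sqrt(29), then rationalise the remaining surd.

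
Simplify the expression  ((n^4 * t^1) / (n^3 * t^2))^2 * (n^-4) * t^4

t^2/n^2

Inside the bracket: n^1 * (t^-1)
Raise to the power 2: n^2 * (t^-2)
Multiply by (n^-4) * t^4: add exponents.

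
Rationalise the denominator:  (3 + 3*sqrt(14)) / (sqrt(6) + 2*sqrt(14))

(-6*sqrt(21) - 3*sqrt(6) + 6*sqrt(14) + 84)/50

Multiply numerator and denominator by -sqrt(6) + 2*sqrt(14).
Denominator becomes 50; numerator becomes -6*sqrt(21) - 3*sqrt(6) + 6*sqrt(14) + 84.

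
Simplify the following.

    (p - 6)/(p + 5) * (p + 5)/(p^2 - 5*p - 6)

Factor: p^2 - 5*p - 6 = (p + 1)*(p - 6)
Cancel the common factors (p - 6), (p + 5).

1/(p + 1)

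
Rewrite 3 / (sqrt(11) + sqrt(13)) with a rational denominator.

(-3*sqrt(11) + 3*sqrt(13))/2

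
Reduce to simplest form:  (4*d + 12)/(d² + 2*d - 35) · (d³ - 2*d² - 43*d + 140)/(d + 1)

Factor: 4*d + 12 = 4·(d + 3);  d² + 2*d - 35 = (d - 5)·(d + 7);  d³ - 2*d² - 43*d + 140 = (d + 7)·(d - 5)·(d - 4)
Cancel the common factors (d + 7), (d - 5).

(4*d² - 4*d - 48)/(d + 1)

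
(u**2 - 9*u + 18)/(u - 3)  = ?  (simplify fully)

Factor: u**2 - 9*u + 18 = (u - 6)*(u - 3)
Cancel the common factor (u - 3).

u - 6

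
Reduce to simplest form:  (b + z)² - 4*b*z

(b - z)²

After expansion: b² - 2*b*z + z² — a perfect-square trinomial.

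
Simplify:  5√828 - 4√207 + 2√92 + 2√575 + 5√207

5√828 = 30*√23; 4√207 = 12*√23; 2√92 = 4*√23; 2√575 = 10*√23; 5√207 = 15*√23
Combine: (30 - 12 + 4 + 10 + 15)·√23 = 47*√23

47*√23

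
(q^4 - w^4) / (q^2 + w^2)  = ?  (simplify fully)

q^2 - w^2

Factor q^4 - w^4 and cancel (q^2 + w^2).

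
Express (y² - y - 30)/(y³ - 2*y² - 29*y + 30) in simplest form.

Factor: y² - y - 30 = (y + 5)·(y - 6);  y³ - 2*y² - 29*y + 30 = (y - 6)·(y + 5)·(y - 1)
Cancel the common factors (y + 5), (y - 6).

1/(y - 1)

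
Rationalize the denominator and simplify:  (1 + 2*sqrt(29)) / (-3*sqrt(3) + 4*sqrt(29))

(3*sqrt(3) + 4*sqrt(29) + 6*sqrt(87) + 232)/437

Multiply numerator and denominator by 3*sqrt(3) + 4*sqrt(29).
Denominator becomes 437; numerator becomes 3*sqrt(3) + 4*sqrt(29) + 6*sqrt(87) + 232.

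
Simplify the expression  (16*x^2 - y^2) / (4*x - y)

Difference of squares: factor out (4*x - y).

4*x + y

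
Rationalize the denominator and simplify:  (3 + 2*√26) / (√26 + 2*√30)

(-52 - 3*√26 + 6*√30 + 8*√195)/94

Multiply numerator and denominator by -2*√30 + √26.
Denominator becomes -94; numerator becomes -8*√195 - 6*√30 + 3*√26 + 52.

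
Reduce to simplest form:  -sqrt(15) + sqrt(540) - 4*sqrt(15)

sqrt(15)

sqrt(15) = sqrt(15); sqrt(540) = 6*sqrt(15); 4*sqrt(15) = 4*sqrt(15)
Combine: (-1 + 6 - 4)·sqrt(15) = sqrt(15)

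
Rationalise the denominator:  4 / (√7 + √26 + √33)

Group as (√7 + √26) + √33; multiply by (√7 + √26) - √33, then rationalise the remaining surd.

(-√6006 + 7*√26 + 26*√7)/91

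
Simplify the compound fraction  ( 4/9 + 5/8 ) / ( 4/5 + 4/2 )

55/144

Numerator: 4/9 + 5/8 = 77/72
Denominator: 4/5 + 4/2 = 14/5
Divide: (77/72) · (5/14) = 55/144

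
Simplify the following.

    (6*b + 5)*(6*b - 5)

36*b**2 - 25

Product of conjugates: (P+Q)(P-Q) = P**2 - Q**2.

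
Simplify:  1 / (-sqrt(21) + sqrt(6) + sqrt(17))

(-sqrt(21) + 5*sqrt(17) + 16*sqrt(6) + 3*sqrt(238))/202

Group as (sqrt(6) + sqrt(17)) - sqrt(21); multiply by (sqrt(6) + sqrt(17)) + sqrt(21), then rationalise the remaining surd.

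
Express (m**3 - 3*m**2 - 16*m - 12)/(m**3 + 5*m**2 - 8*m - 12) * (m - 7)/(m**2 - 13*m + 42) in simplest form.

(m + 2)/(m**2 + 4*m - 12)

Factor: m**3 - 3*m**2 - 16*m - 12 = (m + 2)*(m + 1)*(m - 6);  m**3 + 5*m**2 - 8*m - 12 = (m + 6)*(m - 2)*(m + 1);  m**2 - 13*m + 42 = (m - 7)*(m - 6)
Cancel the common factors (m + 1), (m - 7), (m - 6).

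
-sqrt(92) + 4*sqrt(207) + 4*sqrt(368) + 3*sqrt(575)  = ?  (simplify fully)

sqrt(92) = 2*sqrt(23); 4*sqrt(207) = 12*sqrt(23); 4*sqrt(368) = 16*sqrt(23); 3*sqrt(575) = 15*sqrt(23)
Combine: (-2 + 12 + 16 + 15)·sqrt(23) = 41*sqrt(23)

41*sqrt(23)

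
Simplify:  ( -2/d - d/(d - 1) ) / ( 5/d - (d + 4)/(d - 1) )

Numerator: -2/d - d/(d - 1) = (-d**2 - 2*d + 2)/(d**2 - d)
Denominator: 5/d - (d + 4)/(d - 1) = (-d**2 + d - 5)/(d**2 - d)
Divide: ((-d**2 - 2*d + 2)/(d**2 - d)) · ((d**2 - d)/(-d**2 + d - 5)) = (d**2 + 2*d - 2)/(d**2 - d + 5)

(d**2 + 2*d - 2)/(d**2 - d + 5)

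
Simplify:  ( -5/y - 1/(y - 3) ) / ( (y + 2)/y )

Numerator: -5/y - 1/(y - 3) = (-6*y + 15)/(y^2 - 3*y)
Denominator: (y + 2)/y = (y + 2)/y
Divide: ((-6*y + 15)/(y^2 - 3*y)) · (y/(y + 2)) = (-6*y + 15)/(y^2 - y - 6)

(-6*y + 15)/(y^2 - y - 6)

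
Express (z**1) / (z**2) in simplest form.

1/z

Quotient: (z**-1)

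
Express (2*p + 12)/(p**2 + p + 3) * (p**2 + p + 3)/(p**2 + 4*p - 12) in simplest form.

Factor: 2*p + 12 = 2*(p + 6);  p**2 + 4*p - 12 = (p - 2)*(p + 6)
Cancel the common factors (p**2 + p + 3), (p + 6).

2/(p - 2)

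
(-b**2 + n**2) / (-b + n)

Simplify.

-b**2 + n**2 factors as -(b - n)*(b + n).

b + n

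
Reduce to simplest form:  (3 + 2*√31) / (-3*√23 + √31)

Multiply numerator and denominator by √31 + 3*√23.
Denominator becomes -176; numerator becomes 3*√31 + 9*√23 + 62 + 6*√713.

(-6*√713 - 62 - 9*√23 - 3*√31)/176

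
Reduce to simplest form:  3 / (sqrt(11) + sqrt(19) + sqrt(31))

(-6*sqrt(6479) - 3*sqrt(31) + 69*sqrt(19) + 117*sqrt(11))/835

Group as (sqrt(11) + sqrt(31)) + sqrt(19); multiply by (sqrt(11) + sqrt(31)) - sqrt(19), then rationalise the remaining surd.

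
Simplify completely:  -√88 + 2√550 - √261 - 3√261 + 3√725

√88 = 2*√22; 2√550 = 10*√22; √261 = 3*√29; 3√261 = 9*√29; 3√725 = 15*√29

3*√29 + 8*√22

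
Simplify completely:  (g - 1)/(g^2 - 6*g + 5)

Factor: g^2 - 6*g + 5 = (g - 5)*(g - 1)
Cancel the common factor (g - 1).

1/(g - 5)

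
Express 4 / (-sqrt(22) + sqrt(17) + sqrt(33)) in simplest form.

(-28*sqrt(22) + 6*sqrt(33) + 38*sqrt(17) + 22*sqrt(102))/365

Group as (sqrt(17) + sqrt(33)) - sqrt(22); multiply by (sqrt(17) + sqrt(33)) + sqrt(22), then rationalise the remaining surd.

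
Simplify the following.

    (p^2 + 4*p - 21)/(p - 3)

Factor: p^2 + 4*p - 21 = (p - 3)*(p + 7)
Cancel the common factor (p - 3).

p + 7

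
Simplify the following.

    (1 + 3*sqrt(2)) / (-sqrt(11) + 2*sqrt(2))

Multiply numerator and denominator by 2*sqrt(2) + sqrt(11).
Denominator becomes -3; numerator becomes 2*sqrt(2) + sqrt(11) + 12 + 3*sqrt(22).

(-3*sqrt(22) - 12 - sqrt(11) - 2*sqrt(2))/3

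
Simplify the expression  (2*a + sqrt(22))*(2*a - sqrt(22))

4*a^2 - 22

(2*a)^2 - (sqrt(22))^2 = 4*a^2 - 22.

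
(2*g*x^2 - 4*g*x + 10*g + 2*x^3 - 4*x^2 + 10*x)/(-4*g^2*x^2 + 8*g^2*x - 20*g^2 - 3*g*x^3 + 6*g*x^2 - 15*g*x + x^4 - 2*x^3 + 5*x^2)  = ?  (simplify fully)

Factor: 2*g*x^2 - 4*g*x + 10*g + 2*x^3 - 4*x^2 + 10*x = 2*(x^2 - 2*x + 5)*(g + x);  -4*g^2*x^2 + 8*g^2*x - 20*g^2 - 3*g*x^3 + 6*g*x^2 - 15*g*x + x^4 - 2*x^3 + 5*x^2 = (-4*g + x)*(g + x)*(x^2 - 2*x + 5)
Cancel the common factors (x^2 - 2*x + 5), (g + x).

2/(-4*g + x)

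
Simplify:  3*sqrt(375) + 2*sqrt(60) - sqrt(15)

3*sqrt(375) = 15*sqrt(15); 2*sqrt(60) = 4*sqrt(15); sqrt(15) = sqrt(15)
Combine: (15 + 4 - 1)·sqrt(15) = 18*sqrt(15)

18*sqrt(15)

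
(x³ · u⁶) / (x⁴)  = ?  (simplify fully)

u⁶/x

Quotient: (x^-1) · u⁶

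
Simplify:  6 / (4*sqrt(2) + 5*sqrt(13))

(-24*sqrt(2) + 30*sqrt(13))/293

Multiply numerator and denominator by -4*sqrt(2) + 5*sqrt(13).
Denominator becomes 293; numerator becomes -24*sqrt(2) + 30*sqrt(13).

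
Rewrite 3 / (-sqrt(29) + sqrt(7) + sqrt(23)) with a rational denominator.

Group as (sqrt(7) + sqrt(23)) - sqrt(29); multiply by (sqrt(7) + sqrt(23)) + sqrt(29), then rationalise the remaining surd.

(-3*sqrt(29) + 39*sqrt(23) + 135*sqrt(7) + 6*sqrt(4669))/643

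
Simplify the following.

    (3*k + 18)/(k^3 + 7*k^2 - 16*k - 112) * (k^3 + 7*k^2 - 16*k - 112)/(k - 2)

Factor: 3*k + 18 = 3*(k + 6);  k^3 + 7*k^2 - 16*k - 112 = (k + 4)*(k - 4)*(k + 7);  k^3 + 7*k^2 - 16*k - 112 = (k + 4)*(k + 7)*(k - 4)
Cancel the common factors (k + 7), (k - 4), (k + 4).

(3*k + 18)/(k - 2)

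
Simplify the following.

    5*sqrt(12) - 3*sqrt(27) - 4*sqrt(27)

-11*sqrt(3)

5*sqrt(12) = 10*sqrt(3); 3*sqrt(27) = 9*sqrt(3); 4*sqrt(27) = 12*sqrt(3)
Combine: (10 - 9 - 12)·sqrt(3) = -11*sqrt(3)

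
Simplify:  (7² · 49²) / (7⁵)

7^1

7² = 7^2; 49² = 7^4; 7⁵ = 7^5
Combine exponents: 7^1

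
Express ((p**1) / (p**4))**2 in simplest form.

p**(-6)

Inside the bracket: (p**-3)
Raise to the power 2: (p**-6)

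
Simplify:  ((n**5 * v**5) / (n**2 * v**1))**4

Inside the bracket: n**3 * v**4
Raise to the power 4: n**12 * v**16

n**12*v**16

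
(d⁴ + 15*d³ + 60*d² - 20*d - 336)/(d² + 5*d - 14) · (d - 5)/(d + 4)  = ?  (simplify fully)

d² + d - 30

Factor: d⁴ + 15*d³ + 60*d² - 20*d - 336 = (d + 4)·(d - 2)·(d + 7)·(d + 6);  d² + 5*d - 14 = (d + 7)·(d - 2)
Cancel the common factors (d - 2), (d + 4), (d + 7).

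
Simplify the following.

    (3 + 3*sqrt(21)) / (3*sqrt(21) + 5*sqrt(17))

(-189 - 9*sqrt(21) + 15*sqrt(17) + 15*sqrt(357))/236

Multiply numerator and denominator by -5*sqrt(17) + 3*sqrt(21).
Denominator becomes -236; numerator becomes -15*sqrt(357) - 15*sqrt(17) + 9*sqrt(21) + 189.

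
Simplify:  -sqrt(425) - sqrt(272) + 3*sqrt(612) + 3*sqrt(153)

18*sqrt(17)

sqrt(425) = 5*sqrt(17); sqrt(272) = 4*sqrt(17); 3*sqrt(612) = 18*sqrt(17); 3*sqrt(153) = 9*sqrt(17)
Combine: (-5 - 4 + 18 + 9)·sqrt(17) = 18*sqrt(17)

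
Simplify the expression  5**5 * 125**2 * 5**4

5**15

5**5 = 5**5; 125**2 = 5**6; 5**4 = 5**4
Combine exponents: 5**15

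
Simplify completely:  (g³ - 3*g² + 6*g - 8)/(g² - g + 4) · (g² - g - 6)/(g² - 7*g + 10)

Factor: g³ - 3*g² + 6*g - 8 = (g² - g + 4)·(g - 2);  g² - g - 6 = (g - 3)·(g + 2);  g² - 7*g + 10 = (g - 2)·(g - 5)
Cancel the common factors (g² - g + 4), (g - 2).

(g² - g - 6)/(g - 5)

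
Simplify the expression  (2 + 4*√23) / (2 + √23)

(-6*√23 + 88)/19

Multiply numerator and denominator by -√23 + 2.
Denominator becomes -19; numerator becomes -88 + 6*√23.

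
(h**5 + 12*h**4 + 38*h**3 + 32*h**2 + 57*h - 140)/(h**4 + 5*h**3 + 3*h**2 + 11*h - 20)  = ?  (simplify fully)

h + 7

Factor: h**5 + 12*h**4 + 38*h**3 + 32*h**2 + 57*h - 140 = (h - 1)*(h**2 + h + 4)*(h + 7)*(h + 5);  h**4 + 5*h**3 + 3*h**2 + 11*h - 20 = (h + 5)*(h - 1)*(h**2 + h + 4)
Cancel the common factors (h**2 + h + 4), (h + 5), (h - 1).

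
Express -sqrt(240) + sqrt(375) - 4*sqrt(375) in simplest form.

-19*sqrt(15)

sqrt(240) = 4*sqrt(15); sqrt(375) = 5*sqrt(15); 4*sqrt(375) = 20*sqrt(15)
Combine: (-4 + 5 - 20)·sqrt(15) = -19*sqrt(15)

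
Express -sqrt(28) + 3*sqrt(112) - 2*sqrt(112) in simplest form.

2*sqrt(7)

sqrt(28) = 2*sqrt(7); 3*sqrt(112) = 12*sqrt(7); 2*sqrt(112) = 8*sqrt(7)
Combine: (-2 + 12 - 8)·sqrt(7) = 2*sqrt(7)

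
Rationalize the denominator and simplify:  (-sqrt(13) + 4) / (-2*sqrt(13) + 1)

Multiply numerator and denominator by 1 + 2*sqrt(13).
Denominator becomes -51; numerator becomes -22 + 7*sqrt(13).

(-7*sqrt(13) + 22)/51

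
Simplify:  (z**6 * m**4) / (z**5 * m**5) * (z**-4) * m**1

Quotient: z**1 * (m**-1)
Multiply by (z**-4) * m**1: add exponents.

z**(-3)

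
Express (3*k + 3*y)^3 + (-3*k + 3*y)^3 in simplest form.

54*y*(3*k^2 + y^2)

Only the even-power cross terms survive.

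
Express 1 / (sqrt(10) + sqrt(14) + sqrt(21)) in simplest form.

Group as (sqrt(14) + sqrt(21)) + sqrt(10); multiply by (sqrt(14) + sqrt(21)) - sqrt(10), then rationalise the remaining surd.

(-28*sqrt(15) + 3*sqrt(21) + 17*sqrt(14) + 25*sqrt(10))/551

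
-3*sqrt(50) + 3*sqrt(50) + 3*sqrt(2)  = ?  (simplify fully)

3*sqrt(50) = 15*sqrt(2); 3*sqrt(50) = 15*sqrt(2); 3*sqrt(2) = 3*sqrt(2)
Combine: (-15 + 15 + 3)·sqrt(2) = 3*sqrt(2)

3*sqrt(2)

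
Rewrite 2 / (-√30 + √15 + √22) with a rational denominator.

Group as (√15 + √22) - √30; multiply by (√15 + √22) + √30, then rationalise the remaining surd.

(-14*√30 + 46*√22 + 74*√15 + 120*√11)/1271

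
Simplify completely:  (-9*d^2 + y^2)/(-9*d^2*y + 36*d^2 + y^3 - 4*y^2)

Factor: -9*d^2 + y^2 = (3*d + y)*(-3*d + y);  -9*d^2*y + 36*d^2 + y^3 - 4*y^2 = (-3*d + y)*(y - 4)*(3*d + y)
Cancel the common factors (-3*d + y), (3*d + y).

1/(y - 4)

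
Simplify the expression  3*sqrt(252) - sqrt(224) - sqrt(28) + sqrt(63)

-4*sqrt(14) + 19*sqrt(7)

3*sqrt(252) = 18*sqrt(7); sqrt(224) = 4*sqrt(14); sqrt(28) = 2*sqrt(7); sqrt(63) = 3*sqrt(7)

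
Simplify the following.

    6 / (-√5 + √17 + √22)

Group as (√17 + √22) - √5; multiply by (√17 + √22) + √5, then rationalise the remaining surd.

(-51*√5 + 15*√17 + 3*√1870)/85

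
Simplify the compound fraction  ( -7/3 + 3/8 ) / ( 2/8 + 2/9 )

-141/34

Numerator: -7/3 + 3/8 = -47/24
Denominator: 2/8 + 2/9 = 17/36
Divide: (-47/24) · (36/17) = -141/34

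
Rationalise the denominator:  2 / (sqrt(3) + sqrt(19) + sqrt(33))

(-12*sqrt(209) - 22*sqrt(33) + 34*sqrt(19) + 98*sqrt(3))/107

Group as (sqrt(19) + sqrt(33)) + sqrt(3); multiply by (sqrt(19) + sqrt(33)) - sqrt(3), then rationalise the remaining surd.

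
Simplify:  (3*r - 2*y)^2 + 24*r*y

(3*r + 2*y)^2

After expansion: 9*r^2 + 12*r*y + 4*y^2 — a perfect-square trinomial.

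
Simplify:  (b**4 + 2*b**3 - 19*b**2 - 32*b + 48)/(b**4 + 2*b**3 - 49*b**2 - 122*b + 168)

(b**2 - b - 12)/(b**2 - b - 42)

Factor: b**4 + 2*b**3 - 19*b**2 - 32*b + 48 = (b + 3)*(b - 1)*(b + 4)*(b - 4);  b**4 + 2*b**3 - 49*b**2 - 122*b + 168 = (b + 4)*(b - 1)*(b - 7)*(b + 6)
Cancel the common factors (b + 4), (b - 1).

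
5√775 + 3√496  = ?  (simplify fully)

5√775 = 25*√31; 3√496 = 12*√31
Combine: (25 + 12)·√31 = 37*√31

37*√31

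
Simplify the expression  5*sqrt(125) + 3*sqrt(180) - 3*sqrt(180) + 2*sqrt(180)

5*sqrt(125) = 25*sqrt(5); 3*sqrt(180) = 18*sqrt(5); 3*sqrt(180) = 18*sqrt(5); 2*sqrt(180) = 12*sqrt(5)
Combine: (25 + 18 - 18 + 12)·sqrt(5) = 37*sqrt(5)

37*sqrt(5)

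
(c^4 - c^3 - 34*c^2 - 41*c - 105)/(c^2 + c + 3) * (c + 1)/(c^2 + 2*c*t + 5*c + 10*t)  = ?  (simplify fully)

Factor: c^4 - c^3 - 34*c^2 - 41*c - 105 = (c - 7)*(c^2 + c + 3)*(c + 5);  c^2 + 2*c*t + 5*c + 10*t = (c + 2*t)*(c + 5)
Cancel the common factors (c^2 + c + 3), (c + 5).

(c^2 - 6*c - 7)/(c + 2*t)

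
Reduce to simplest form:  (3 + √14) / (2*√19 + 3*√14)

(-2*√266 - 6*√19 + 9*√14 + 42)/50

Multiply numerator and denominator by -2*√19 + 3*√14.
Denominator becomes 50; numerator becomes -2*√266 - 6*√19 + 9*√14 + 42.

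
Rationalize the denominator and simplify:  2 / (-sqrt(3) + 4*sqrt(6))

Multiply numerator and denominator by sqrt(3) + 4*sqrt(6).
Denominator becomes 93; numerator becomes 2*sqrt(3) + 8*sqrt(6).

(2*sqrt(3) + 8*sqrt(6))/93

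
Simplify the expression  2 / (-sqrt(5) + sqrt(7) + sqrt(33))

(-62*sqrt(7) - 4*sqrt(1155) + 70*sqrt(5) + 42*sqrt(33))/301

Group as (sqrt(7) + sqrt(33)) - sqrt(5); multiply by (sqrt(7) + sqrt(33)) + sqrt(5), then rationalise the remaining surd.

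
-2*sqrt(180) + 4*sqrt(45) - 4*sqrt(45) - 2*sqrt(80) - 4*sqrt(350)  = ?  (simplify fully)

2*sqrt(180) = 12*sqrt(5); 4*sqrt(45) = 12*sqrt(5); 4*sqrt(45) = 12*sqrt(5); 2*sqrt(80) = 8*sqrt(5); 4*sqrt(350) = 20*sqrt(14)

-20*sqrt(14) - 20*sqrt(5)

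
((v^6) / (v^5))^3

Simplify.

v^3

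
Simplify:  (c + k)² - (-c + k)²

Binomially expand both and collect terms in k, c.

4*c*k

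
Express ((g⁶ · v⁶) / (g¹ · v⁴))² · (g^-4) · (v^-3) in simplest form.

Inside the bracket: g⁵ · v²
Raise to the power 2: g^10 · v⁴
Multiply by (g^-4) · (v^-3): add exponents.

g⁶*v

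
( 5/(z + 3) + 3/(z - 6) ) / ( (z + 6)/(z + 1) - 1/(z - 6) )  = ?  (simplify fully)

(8*z^2 - 13*z - 21)/(z^3 + 2*z^2 - 40*z - 111)

Numerator: 5/(z + 3) + 3/(z - 6) = (8*z - 21)/(z^2 - 3*z - 18)
Denominator: (z + 6)/(z + 1) - 1/(z - 6) = (z^2 - z - 37)/(z^2 - 5*z - 6)
Divide: ((8*z - 21)/(z^2 - 3*z - 18)) · ((z^2 - 5*z - 6)/(z^2 - z - 37)) = (8*z^2 - 13*z - 21)/(z^3 + 2*z^2 - 40*z - 111)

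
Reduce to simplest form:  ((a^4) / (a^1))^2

Inside the bracket: a^3
Raise to the power 2: a^6

a^6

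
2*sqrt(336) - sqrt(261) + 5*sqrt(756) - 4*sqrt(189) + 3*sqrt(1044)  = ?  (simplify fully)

15*sqrt(29) + 26*sqrt(21)

2*sqrt(336) = 8*sqrt(21); sqrt(261) = 3*sqrt(29); 5*sqrt(756) = 30*sqrt(21); 4*sqrt(189) = 12*sqrt(21); 3*sqrt(1044) = 18*sqrt(29)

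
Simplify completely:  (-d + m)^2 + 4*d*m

(d + m)^2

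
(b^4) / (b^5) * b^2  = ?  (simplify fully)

Quotient: (b^-1)
Multiply by b^2: add exponents.

b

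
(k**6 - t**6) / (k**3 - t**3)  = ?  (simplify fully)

k**3 + t**3

Factor k**6 - t**6 and cancel (k**3 - t**3).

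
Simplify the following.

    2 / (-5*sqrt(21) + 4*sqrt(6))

Multiply numerator and denominator by 4*sqrt(6) + 5*sqrt(21).
Denominator becomes -429; numerator becomes 8*sqrt(6) + 10*sqrt(21).

(-10*sqrt(21) - 8*sqrt(6))/429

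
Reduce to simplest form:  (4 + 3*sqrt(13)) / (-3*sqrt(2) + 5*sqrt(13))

(12*sqrt(2) + 9*sqrt(26) + 20*sqrt(13) + 195)/307

Multiply numerator and denominator by 3*sqrt(2) + 5*sqrt(13).
Denominator becomes 307; numerator becomes 12*sqrt(2) + 9*sqrt(26) + 20*sqrt(13) + 195.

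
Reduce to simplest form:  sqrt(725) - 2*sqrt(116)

sqrt(725) = 5*sqrt(29); 2*sqrt(116) = 4*sqrt(29)
Combine: (5 - 4)·sqrt(29) = sqrt(29)

sqrt(29)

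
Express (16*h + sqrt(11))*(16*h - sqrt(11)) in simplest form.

Product of conjugates: (P+Q)(P-Q) = P^2 - Q^2.

256*h^2 - 11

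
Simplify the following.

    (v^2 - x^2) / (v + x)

v - x

Factor v^2 - x^2 and cancel (v + x).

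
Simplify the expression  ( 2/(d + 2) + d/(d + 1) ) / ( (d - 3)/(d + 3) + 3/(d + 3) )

Numerator: 2/(d + 2) + d/(d + 1) = (d² + 4*d + 2)/(d² + 3*d + 2)
Denominator: (d - 3)/(d + 3) + 3/(d + 3) = d/(d + 3)
Divide: ((d² + 4*d + 2)/(d² + 3*d + 2)) · ((d + 3)/d) = (d³ + 7*d² + 14*d + 6)/(d³ + 3*d² + 2*d)

(d³ + 7*d² + 14*d + 6)/(d³ + 3*d² + 2*d)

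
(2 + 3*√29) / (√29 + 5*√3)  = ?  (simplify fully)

(-87 - 2*√29 + 10*√3 + 15*√87)/46

Multiply numerator and denominator by -5*√3 + √29.
Denominator becomes -46; numerator becomes -15*√87 - 10*√3 + 2*√29 + 87.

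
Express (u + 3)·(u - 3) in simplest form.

u² - 9

(u)^2 - (3)^2 = u² - 9.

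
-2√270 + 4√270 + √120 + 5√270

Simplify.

2√270 = 6*√30; 4√270 = 12*√30; √120 = 2*√30; 5√270 = 15*√30
Combine: (-6 + 12 + 2 + 15)·√30 = 23*√30

23*√30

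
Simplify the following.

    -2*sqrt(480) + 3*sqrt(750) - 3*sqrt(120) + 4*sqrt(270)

13*sqrt(30)

2*sqrt(480) = 8*sqrt(30); 3*sqrt(750) = 15*sqrt(30); 3*sqrt(120) = 6*sqrt(30); 4*sqrt(270) = 12*sqrt(30)
Combine: (-8 + 15 - 6 + 12)·sqrt(30) = 13*sqrt(30)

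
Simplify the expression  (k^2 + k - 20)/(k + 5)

Factor: k^2 + k - 20 = (k - 4)*(k + 5)
Cancel the common factor (k + 5).

k - 4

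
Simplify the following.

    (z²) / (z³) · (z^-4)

z^(-5)

Quotient: (z^-1)
Multiply by (z^-4): add exponents.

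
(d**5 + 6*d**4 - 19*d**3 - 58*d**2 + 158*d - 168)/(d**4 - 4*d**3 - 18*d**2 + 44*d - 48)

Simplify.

Factor: d**5 + 6*d**4 - 19*d**3 - 58*d**2 + 158*d - 168 = (d + 7)*(d + 4)*(d**2 - 2*d + 2)*(d - 3);  d**4 - 4*d**3 - 18*d**2 + 44*d - 48 = (d + 4)*(d**2 - 2*d + 2)*(d - 6)
Cancel the common factors (d**2 - 2*d + 2), (d + 4).

(d**2 + 4*d - 21)/(d - 6)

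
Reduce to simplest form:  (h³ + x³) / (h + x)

h² - h*x + x²

x^3 + h^3 = (h + x)(h² - h*x + x²).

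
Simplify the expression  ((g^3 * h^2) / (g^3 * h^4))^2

h^(-4)

Inside the bracket: (h^-2)
Raise to the power 2: (h^-4)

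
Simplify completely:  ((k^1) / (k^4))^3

k^(-9)

Inside the bracket: (k^-3)
Raise to the power 3: (k^-9)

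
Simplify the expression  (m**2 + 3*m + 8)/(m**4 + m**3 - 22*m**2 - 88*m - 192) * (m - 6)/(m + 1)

1/(m**2 + 5*m + 4)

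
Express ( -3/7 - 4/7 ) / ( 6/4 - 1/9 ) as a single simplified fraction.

-18/25

Numerator: -3/7 - 4/7 = -1
Denominator: 6/4 - 1/9 = 25/18
Divide: (-1) · (18/25) = -18/25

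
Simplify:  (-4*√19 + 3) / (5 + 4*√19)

(-319 + 32*√19)/279

Multiply numerator and denominator by -4*√19 + 5.
Denominator becomes -279; numerator becomes -32*√19 + 319.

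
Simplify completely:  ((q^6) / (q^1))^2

Inside the bracket: q^5
Raise to the power 2: q^10

q^10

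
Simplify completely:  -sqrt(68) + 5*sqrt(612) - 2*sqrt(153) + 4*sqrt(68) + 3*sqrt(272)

42*sqrt(17)

sqrt(68) = 2*sqrt(17); 5*sqrt(612) = 30*sqrt(17); 2*sqrt(153) = 6*sqrt(17); 4*sqrt(68) = 8*sqrt(17); 3*sqrt(272) = 12*sqrt(17)
Combine: (-2 + 30 - 6 + 8 + 12)·sqrt(17) = 42*sqrt(17)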